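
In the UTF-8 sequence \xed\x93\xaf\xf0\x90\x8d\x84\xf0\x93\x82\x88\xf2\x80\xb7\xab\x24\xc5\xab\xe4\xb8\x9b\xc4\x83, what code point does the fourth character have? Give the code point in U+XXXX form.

Offset 0: leading byte 0xED = 11101101 → 3-byte char #1 = ED 93 AF.
Offset 3: leading byte 0xF0 = 11110000 → 4-byte char #2 = F0 90 8D 84.
Offset 7: leading byte 0xF0 = 11110000 → 4-byte char #3 = F0 93 82 88.
Offset 11: leading byte 0xF2 = 11110010 → 4-byte char #4 = F2 80 B7 AB.
Leading byte 0xF2 = 11110010 matches 11110xxx → 4-byte sequence.
Byte 1: 0xF2 = 11110010, payload 010 (3 bits).
Byte 2: 0x80 = 10000000 (10xxxxxx ✓), payload 000000.
Byte 3: 0xB7 = 10110111 (10xxxxxx ✓), payload 110111.
Byte 4: 0xAB = 10101011 (10xxxxxx ✓), payload 101011.
Concatenate: 010000000110111101011 = 0x80DEB (21 bits → U+80DEB).

U+80DEB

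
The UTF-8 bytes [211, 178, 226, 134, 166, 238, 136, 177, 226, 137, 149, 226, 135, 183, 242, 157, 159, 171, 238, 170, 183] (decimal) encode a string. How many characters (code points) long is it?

7

Byte at offset 0: 0xD3 = 11010011 → 2-byte char (#1). Advance 2.
Byte at offset 2: 0xE2 = 11100010 → 3-byte char (#2). Advance 3.
Byte at offset 5: 0xEE = 11101110 → 3-byte char (#3). Advance 3.
Byte at offset 8: 0xE2 = 11100010 → 3-byte char (#4). Advance 3.
Byte at offset 11: 0xE2 = 11100010 → 3-byte char (#5). Advance 3.
Byte at offset 14: 0xF2 = 11110010 → 4-byte char (#6). Advance 4.
Byte at offset 18: 0xEE = 11101110 → 3-byte char (#7). Advance 3.
Reached end at offset 21 after 7 code points.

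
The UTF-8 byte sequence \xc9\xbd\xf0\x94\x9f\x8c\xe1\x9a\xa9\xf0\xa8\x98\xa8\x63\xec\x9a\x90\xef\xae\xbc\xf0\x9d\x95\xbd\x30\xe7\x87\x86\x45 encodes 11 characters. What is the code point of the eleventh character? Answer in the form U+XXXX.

U+0045

Offset 0: leading byte 0xC9 = 11001001 → 2-byte char #1 = C9 BD.
Offset 2: leading byte 0xF0 = 11110000 → 4-byte char #2 = F0 94 9F 8C.
Offset 6: leading byte 0xE1 = 11100001 → 3-byte char #3 = E1 9A A9.
Offset 9: leading byte 0xF0 = 11110000 → 4-byte char #4 = F0 A8 98 A8.
Offset 13: leading byte 0x63 = 01100011 → 1-byte char #5 = 63.
Offset 14: leading byte 0xEC = 11101100 → 3-byte char #6 = EC 9A 90.
Offset 17: leading byte 0xEF = 11101111 → 3-byte char #7 = EF AE BC.
Offset 20: leading byte 0xF0 = 11110000 → 4-byte char #8 = F0 9D 95 BD.
Offset 24: leading byte 0x30 = 00110000 → 1-byte char #9 = 30.
Offset 25: leading byte 0xE7 = 11100111 → 3-byte char #10 = E7 87 86.
Offset 28: leading byte 0x45 = 01000101 → 1-byte char #11 = 45.
Leading byte 0x45 = 01000101 matches 0xxxxxxx → 1-byte sequence.
Byte 1: 0x45 = 01000101, payload 1000101 (7 bits).
Concatenate: 1000101 = 0x45 (7 bits → U+0045).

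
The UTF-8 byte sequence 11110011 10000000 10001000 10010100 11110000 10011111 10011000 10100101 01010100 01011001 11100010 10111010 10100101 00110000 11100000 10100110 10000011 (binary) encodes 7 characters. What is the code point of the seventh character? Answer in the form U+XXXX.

U+0983

Offset 0: leading byte 0xF3 = 11110011 → 4-byte char #1 = F3 80 88 94.
Offset 4: leading byte 0xF0 = 11110000 → 4-byte char #2 = F0 9F 98 A5.
Offset 8: leading byte 0x54 = 01010100 → 1-byte char #3 = 54.
Offset 9: leading byte 0x59 = 01011001 → 1-byte char #4 = 59.
Offset 10: leading byte 0xE2 = 11100010 → 3-byte char #5 = E2 BA A5.
Offset 13: leading byte 0x30 = 00110000 → 1-byte char #6 = 30.
Offset 14: leading byte 0xE0 = 11100000 → 3-byte char #7 = E0 A6 83.
Leading byte 0xE0 = 11100000 matches 1110xxxx → 3-byte sequence.
Byte 1: 0xE0 = 11100000, payload 0000 (4 bits).
Byte 2: 0xA6 = 10100110 (10xxxxxx ✓), payload 100110.
Byte 3: 0x83 = 10000011 (10xxxxxx ✓), payload 000011.
Concatenate: 0000100110000011 = 0x983 (16 bits → U+0983).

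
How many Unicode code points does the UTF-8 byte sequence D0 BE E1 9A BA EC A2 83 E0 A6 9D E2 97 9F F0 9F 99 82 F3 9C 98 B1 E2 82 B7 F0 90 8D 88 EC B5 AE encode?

10

Byte at offset 0: 0xD0 = 11010000 → 2-byte char (#1). Advance 2.
Byte at offset 2: 0xE1 = 11100001 → 3-byte char (#2). Advance 3.
Byte at offset 5: 0xEC = 11101100 → 3-byte char (#3). Advance 3.
Byte at offset 8: 0xE0 = 11100000 → 3-byte char (#4). Advance 3.
Byte at offset 11: 0xE2 = 11100010 → 3-byte char (#5). Advance 3.
Byte at offset 14: 0xF0 = 11110000 → 4-byte char (#6). Advance 4.
Byte at offset 18: 0xF3 = 11110011 → 4-byte char (#7). Advance 4.
Byte at offset 22: 0xE2 = 11100010 → 3-byte char (#8). Advance 3.
Byte at offset 25: 0xF0 = 11110000 → 4-byte char (#9). Advance 4.
Byte at offset 29: 0xEC = 11101100 → 3-byte char (#10). Advance 3.
Reached end at offset 32 after 10 code points.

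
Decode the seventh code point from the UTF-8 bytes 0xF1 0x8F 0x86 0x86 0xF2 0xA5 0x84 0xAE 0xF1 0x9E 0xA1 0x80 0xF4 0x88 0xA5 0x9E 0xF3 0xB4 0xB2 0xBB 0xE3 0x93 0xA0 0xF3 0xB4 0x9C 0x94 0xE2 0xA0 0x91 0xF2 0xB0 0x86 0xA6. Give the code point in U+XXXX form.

U+F4714

Offset 0: leading byte 0xF1 = 11110001 → 4-byte char #1 = F1 8F 86 86.
Offset 4: leading byte 0xF2 = 11110010 → 4-byte char #2 = F2 A5 84 AE.
Offset 8: leading byte 0xF1 = 11110001 → 4-byte char #3 = F1 9E A1 80.
Offset 12: leading byte 0xF4 = 11110100 → 4-byte char #4 = F4 88 A5 9E.
Offset 16: leading byte 0xF3 = 11110011 → 4-byte char #5 = F3 B4 B2 BB.
Offset 20: leading byte 0xE3 = 11100011 → 3-byte char #6 = E3 93 A0.
Offset 23: leading byte 0xF3 = 11110011 → 4-byte char #7 = F3 B4 9C 94.
Leading byte 0xF3 = 11110011 matches 11110xxx → 4-byte sequence.
Byte 1: 0xF3 = 11110011, payload 011 (3 bits).
Byte 2: 0xB4 = 10110100 (10xxxxxx ✓), payload 110100.
Byte 3: 0x9C = 10011100 (10xxxxxx ✓), payload 011100.
Byte 4: 0x94 = 10010100 (10xxxxxx ✓), payload 010100.
Concatenate: 011110100011100010100 = 0xF4714 (21 bits → U+F4714).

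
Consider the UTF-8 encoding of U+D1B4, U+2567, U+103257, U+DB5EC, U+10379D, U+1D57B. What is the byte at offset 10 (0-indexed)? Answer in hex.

0xF3

U+D1B4 → 3-byte form ED 86 B4 at offsets 0–2.
U+2567 → 3-byte form E2 95 A7 at offsets 3–5.
U+103257 → 4-byte form F4 83 89 97 at offsets 6–9.
U+DB5EC → 4-byte form F3 9B 97 AC at offsets 10–13.
Offset 10 falls in char 4's range; it's byte 1 of F3 9B 97 AC = 0xF3.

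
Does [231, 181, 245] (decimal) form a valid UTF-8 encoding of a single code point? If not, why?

invalid (non-continuation byte where continuation expected)

Leading byte 0xE7 = 11100111 → 3-byte form.
Byte 3 is 0xF5 = 11110101, which is not 10xxxxxx — expected a continuation byte.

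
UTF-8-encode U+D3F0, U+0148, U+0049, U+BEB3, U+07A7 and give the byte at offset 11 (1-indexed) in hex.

1-indexed offset 11 is 0-indexed offset 10.
U+D3F0 → 3-byte form ED 8F B0 at offsets 0–2.
U+0148 → 2-byte form C5 88 at offsets 3–4.
U+0049 → 1-byte form 49 at offsets 5–5.
U+BEB3 → 3-byte form EB BA B3 at offsets 6–8.
U+07A7 → 2-byte form DE A7 at offsets 9–10.
Offset 10 falls in char 5's range; it's byte 2 of DE A7 = 0xA7.

0xA7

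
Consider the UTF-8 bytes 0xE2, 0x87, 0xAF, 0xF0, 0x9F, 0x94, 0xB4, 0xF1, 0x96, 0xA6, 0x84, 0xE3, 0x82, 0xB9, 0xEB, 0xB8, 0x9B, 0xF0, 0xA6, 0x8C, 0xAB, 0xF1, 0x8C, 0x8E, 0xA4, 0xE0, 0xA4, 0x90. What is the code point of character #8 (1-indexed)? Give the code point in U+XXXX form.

U+0910

Offset 0: leading byte 0xE2 = 11100010 → 3-byte char #1 = E2 87 AF.
Offset 3: leading byte 0xF0 = 11110000 → 4-byte char #2 = F0 9F 94 B4.
Offset 7: leading byte 0xF1 = 11110001 → 4-byte char #3 = F1 96 A6 84.
Offset 11: leading byte 0xE3 = 11100011 → 3-byte char #4 = E3 82 B9.
Offset 14: leading byte 0xEB = 11101011 → 3-byte char #5 = EB B8 9B.
Offset 17: leading byte 0xF0 = 11110000 → 4-byte char #6 = F0 A6 8C AB.
Offset 21: leading byte 0xF1 = 11110001 → 4-byte char #7 = F1 8C 8E A4.
Offset 25: leading byte 0xE0 = 11100000 → 3-byte char #8 = E0 A4 90.
Leading byte 0xE0 = 11100000 matches 1110xxxx → 3-byte sequence.
Byte 1: 0xE0 = 11100000, payload 0000 (4 bits).
Byte 2: 0xA4 = 10100100 (10xxxxxx ✓), payload 100100.
Byte 3: 0x90 = 10010000 (10xxxxxx ✓), payload 010000.
Concatenate: 0000100100010000 = 0x910 (16 bits → U+0910).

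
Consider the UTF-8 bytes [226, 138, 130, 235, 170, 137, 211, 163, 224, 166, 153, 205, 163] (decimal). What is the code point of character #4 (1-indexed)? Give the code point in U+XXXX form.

Offset 0: leading byte 0xE2 = 11100010 → 3-byte char #1 = E2 8A 82.
Offset 3: leading byte 0xEB = 11101011 → 3-byte char #2 = EB AA 89.
Offset 6: leading byte 0xD3 = 11010011 → 2-byte char #3 = D3 A3.
Offset 8: leading byte 0xE0 = 11100000 → 3-byte char #4 = E0 A6 99.
Leading byte 0xE0 = 11100000 matches 1110xxxx → 3-byte sequence.
Byte 1: 0xE0 = 11100000, payload 0000 (4 bits).
Byte 2: 0xA6 = 10100110 (10xxxxxx ✓), payload 100110.
Byte 3: 0x99 = 10011001 (10xxxxxx ✓), payload 011001.
Concatenate: 0000100110011001 = 0x999 (16 bits → U+0999).

U+0999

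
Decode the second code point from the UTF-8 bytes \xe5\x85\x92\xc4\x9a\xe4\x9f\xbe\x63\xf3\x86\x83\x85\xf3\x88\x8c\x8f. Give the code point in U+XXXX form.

Offset 0: leading byte 0xE5 = 11100101 → 3-byte char #1 = E5 85 92.
Offset 3: leading byte 0xC4 = 11000100 → 2-byte char #2 = C4 9A.
Leading byte 0xC4 = 11000100 matches 110xxxxx → 2-byte sequence.
Byte 1: 0xC4 = 11000100, payload 00100 (5 bits).
Byte 2: 0x9A = 10011010 (10xxxxxx ✓), payload 011010.
Concatenate: 00100011010 = 0x11A (11 bits → U+011A).

U+011A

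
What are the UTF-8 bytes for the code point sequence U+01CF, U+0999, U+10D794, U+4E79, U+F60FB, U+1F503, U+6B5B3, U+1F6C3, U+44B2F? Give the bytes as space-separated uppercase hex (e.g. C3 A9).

U+01CF: 2-byte form → C7 8F.
U+0999: 3-byte form → E0 A6 99.
U+10D794: 4-byte form → F4 8D 9E 94.
U+4E79: 3-byte form → E4 B9 B9.
U+F60FB: 4-byte form → F3 B6 83 BB.
U+1F503: 4-byte form → F0 9F 94 83.
U+6B5B3: 4-byte form → F1 AB 96 B3.
U+1F6C3: 4-byte form → F0 9F 9B 83.
U+44B2F: 4-byte form → F1 84 AC AF.
Concatenated (32 bytes): C7 8F E0 A6 99 F4 8D 9E 94 E4 B9 B9 F3 B6 83 BB F0 9F 94 83 F1 AB 96 B3 F0 9F 9B 83 F1 84 AC AF.

C7 8F E0 A6 99 F4 8D 9E 94 E4 B9 B9 F3 B6 83 BB F0 9F 94 83 F1 AB 96 B3 F0 9F 9B 83 F1 84 AC AF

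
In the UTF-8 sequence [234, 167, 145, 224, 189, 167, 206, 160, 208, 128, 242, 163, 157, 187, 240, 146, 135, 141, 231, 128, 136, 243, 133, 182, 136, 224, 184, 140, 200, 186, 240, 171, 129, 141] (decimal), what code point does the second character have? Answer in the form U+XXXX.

U+0F67

Offset 0: leading byte 0xEA = 11101010 → 3-byte char #1 = EA A7 91.
Offset 3: leading byte 0xE0 = 11100000 → 3-byte char #2 = E0 BD A7.
Leading byte 0xE0 = 11100000 matches 1110xxxx → 3-byte sequence.
Byte 1: 0xE0 = 11100000, payload 0000 (4 bits).
Byte 2: 0xBD = 10111101 (10xxxxxx ✓), payload 111101.
Byte 3: 0xA7 = 10100111 (10xxxxxx ✓), payload 100111.
Concatenate: 0000111101100111 = 0xF67 (16 bits → U+0F67).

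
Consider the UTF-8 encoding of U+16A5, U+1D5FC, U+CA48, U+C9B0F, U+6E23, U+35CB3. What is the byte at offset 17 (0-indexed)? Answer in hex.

U+16A5 → 3-byte form E1 9A A5 at offsets 0–2.
U+1D5FC → 4-byte form F0 9D 97 BC at offsets 3–6.
U+CA48 → 3-byte form EC A9 88 at offsets 7–9.
U+C9B0F → 4-byte form F3 89 AC 8F at offsets 10–13.
U+6E23 → 3-byte form E6 B8 A3 at offsets 14–16.
U+35CB3 → 4-byte form F0 B5 B2 B3 at offsets 17–20.
Offset 17 falls in char 6's range; it's byte 1 of F0 B5 B2 B3 = 0xF0.

0xF0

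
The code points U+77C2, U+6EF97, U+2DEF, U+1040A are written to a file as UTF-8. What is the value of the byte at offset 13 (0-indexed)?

U+77C2 → 3-byte form E7 9F 82 at offsets 0–2.
U+6EF97 → 4-byte form F1 AE BE 97 at offsets 3–6.
U+2DEF → 3-byte form E2 B7 AF at offsets 7–9.
U+1040A → 4-byte form F0 90 90 8A at offsets 10–13.
Offset 13 falls in char 4's range; it's byte 4 of F0 90 90 8A = 0x8A.

0x8A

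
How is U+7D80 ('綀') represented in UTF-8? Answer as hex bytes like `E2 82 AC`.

U+7D80 = 0x7D80 = 32128 decimal. In range U+0800–U+FFFF → 3-byte form: 1110xxxx 10xxxxxx 10xxxxxx.
Binary (16 bits): 0111110110000000.
Split 4+6+6: 0111 | 110110 | 000000.
Byte 1: 11100111 = 0xE7.
Byte 2: 10110110 = 0xB6.
Byte 3: 10000000 = 0x80.

E7 B6 80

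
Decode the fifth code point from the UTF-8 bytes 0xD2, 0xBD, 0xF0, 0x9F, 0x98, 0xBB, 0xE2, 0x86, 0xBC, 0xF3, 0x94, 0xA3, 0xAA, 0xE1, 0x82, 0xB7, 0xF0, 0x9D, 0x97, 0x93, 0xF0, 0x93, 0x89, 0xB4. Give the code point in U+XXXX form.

U+10B7

Offset 0: leading byte 0xD2 = 11010010 → 2-byte char #1 = D2 BD.
Offset 2: leading byte 0xF0 = 11110000 → 4-byte char #2 = F0 9F 98 BB.
Offset 6: leading byte 0xE2 = 11100010 → 3-byte char #3 = E2 86 BC.
Offset 9: leading byte 0xF3 = 11110011 → 4-byte char #4 = F3 94 A3 AA.
Offset 13: leading byte 0xE1 = 11100001 → 3-byte char #5 = E1 82 B7.
Leading byte 0xE1 = 11100001 matches 1110xxxx → 3-byte sequence.
Byte 1: 0xE1 = 11100001, payload 0001 (4 bits).
Byte 2: 0x82 = 10000010 (10xxxxxx ✓), payload 000010.
Byte 3: 0xB7 = 10110111 (10xxxxxx ✓), payload 110111.
Concatenate: 0001000010110111 = 0x10B7 (16 bits → U+10B7).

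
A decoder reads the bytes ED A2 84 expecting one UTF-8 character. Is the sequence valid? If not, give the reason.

Structurally a 3-byte sequence; payload = 0xD884.
But 0xD884 is in U+D800–U+DFFF, the surrogate range. Surrogates are not Unicode scalar values and are forbidden in UTF-8.

invalid (encodes a surrogate (U+D800–U+DFFF))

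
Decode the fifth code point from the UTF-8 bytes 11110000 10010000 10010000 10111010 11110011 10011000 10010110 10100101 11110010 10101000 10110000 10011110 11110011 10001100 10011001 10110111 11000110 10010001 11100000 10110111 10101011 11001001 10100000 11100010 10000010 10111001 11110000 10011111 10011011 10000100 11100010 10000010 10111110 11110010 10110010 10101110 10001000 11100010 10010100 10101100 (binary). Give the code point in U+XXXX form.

Offset 0: leading byte 0xF0 = 11110000 → 4-byte char #1 = F0 90 90 BA.
Offset 4: leading byte 0xF3 = 11110011 → 4-byte char #2 = F3 98 96 A5.
Offset 8: leading byte 0xF2 = 11110010 → 4-byte char #3 = F2 A8 B0 9E.
Offset 12: leading byte 0xF3 = 11110011 → 4-byte char #4 = F3 8C 99 B7.
Offset 16: leading byte 0xC6 = 11000110 → 2-byte char #5 = C6 91.
Leading byte 0xC6 = 11000110 matches 110xxxxx → 2-byte sequence.
Byte 1: 0xC6 = 11000110, payload 00110 (5 bits).
Byte 2: 0x91 = 10010001 (10xxxxxx ✓), payload 010001.
Concatenate: 00110010001 = 0x191 (11 bits → U+0191).

U+0191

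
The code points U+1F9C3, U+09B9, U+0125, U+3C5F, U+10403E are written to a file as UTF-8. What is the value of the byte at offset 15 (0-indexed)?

U+1F9C3 → 4-byte form F0 9F A7 83 at offsets 0–3.
U+09B9 → 3-byte form E0 A6 B9 at offsets 4–6.
U+0125 → 2-byte form C4 A5 at offsets 7–8.
U+3C5F → 3-byte form E3 B1 9F at offsets 9–11.
U+10403E → 4-byte form F4 84 80 BE at offsets 12–15.
Offset 15 falls in char 5's range; it's byte 4 of F4 84 80 BE = 0xBE.

0xBE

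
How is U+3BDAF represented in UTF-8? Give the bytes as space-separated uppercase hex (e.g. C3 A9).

F0 BB B6 AF

U+3BDAF = 0x3BDAF = 245167 decimal. In range U+10000–U+10FFFF → 4-byte form: 11110xxx 10xxxxxx 10xxxxxx 10xxxxxx.
Binary (21 bits): 000111011110110101111.
Split 3+6+6+6: 000 | 111011 | 110110 | 101111.
Byte 1: 11110000 = 0xF0.
Byte 2: 10111011 = 0xBB.
Byte 3: 10110110 = 0xB6.
Byte 4: 10101111 = 0xAF.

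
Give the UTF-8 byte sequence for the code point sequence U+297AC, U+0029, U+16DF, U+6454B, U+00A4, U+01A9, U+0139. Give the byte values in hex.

F0 A9 9E AC 29 E1 9B 9F F1 A4 95 8B C2 A4 C6 A9 C4 B9

U+297AC: 4-byte form → F0 A9 9E AC.
U+0029: 1-byte form → 29.
U+16DF: 3-byte form → E1 9B 9F.
U+6454B: 4-byte form → F1 A4 95 8B.
U+00A4: 2-byte form → C2 A4.
U+01A9: 2-byte form → C6 A9.
U+0139: 2-byte form → C4 B9.
Concatenated (18 bytes): F0 A9 9E AC 29 E1 9B 9F F1 A4 95 8B C2 A4 C6 A9 C4 B9.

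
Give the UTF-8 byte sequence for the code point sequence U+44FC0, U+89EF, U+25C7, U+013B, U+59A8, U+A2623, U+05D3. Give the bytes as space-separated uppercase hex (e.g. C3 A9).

U+44FC0: 4-byte form → F1 84 BF 80.
U+89EF: 3-byte form → E8 A7 AF.
U+25C7: 3-byte form → E2 97 87.
U+013B: 2-byte form → C4 BB.
U+59A8: 3-byte form → E5 A6 A8.
U+A2623: 4-byte form → F2 A2 98 A3.
U+05D3: 2-byte form → D7 93.
Concatenated (21 bytes): F1 84 BF 80 E8 A7 AF E2 97 87 C4 BB E5 A6 A8 F2 A2 98 A3 D7 93.

F1 84 BF 80 E8 A7 AF E2 97 87 C4 BB E5 A6 A8 F2 A2 98 A3 D7 93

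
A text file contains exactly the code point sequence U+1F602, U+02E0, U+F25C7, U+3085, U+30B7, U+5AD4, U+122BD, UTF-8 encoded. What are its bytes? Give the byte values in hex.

U+1F602: 4-byte form → F0 9F 98 82.
U+02E0: 2-byte form → CB A0.
U+F25C7: 4-byte form → F3 B2 97 87.
U+3085: 3-byte form → E3 82 85.
U+30B7: 3-byte form → E3 82 B7.
U+5AD4: 3-byte form → E5 AB 94.
U+122BD: 4-byte form → F0 92 8A BD.
Concatenated (23 bytes): F0 9F 98 82 CB A0 F3 B2 97 87 E3 82 85 E3 82 B7 E5 AB 94 F0 92 8A BD.

F0 9F 98 82 CB A0 F3 B2 97 87 E3 82 85 E3 82 B7 E5 AB 94 F0 92 8A BD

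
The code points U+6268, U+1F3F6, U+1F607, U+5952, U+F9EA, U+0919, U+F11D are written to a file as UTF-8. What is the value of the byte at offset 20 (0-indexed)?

0xEF

U+6268 → 3-byte form E6 89 A8 at offsets 0–2.
U+1F3F6 → 4-byte form F0 9F 8F B6 at offsets 3–6.
U+1F607 → 4-byte form F0 9F 98 87 at offsets 7–10.
U+5952 → 3-byte form E5 A5 92 at offsets 11–13.
U+F9EA → 3-byte form EF A7 AA at offsets 14–16.
U+0919 → 3-byte form E0 A4 99 at offsets 17–19.
U+F11D → 3-byte form EF 84 9D at offsets 20–22.
Offset 20 falls in char 7's range; it's byte 1 of EF 84 9D = 0xEF.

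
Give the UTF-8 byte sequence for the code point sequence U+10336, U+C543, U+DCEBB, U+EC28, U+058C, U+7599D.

U+10336: 4-byte form → F0 90 8C B6.
U+C543: 3-byte form → EC 95 83.
U+DCEBB: 4-byte form → F3 9C BA BB.
U+EC28: 3-byte form → EE B0 A8.
U+058C: 2-byte form → D6 8C.
U+7599D: 4-byte form → F1 B5 A6 9D.
Concatenated (20 bytes): F0 90 8C B6 EC 95 83 F3 9C BA BB EE B0 A8 D6 8C F1 B5 A6 9D.

F0 90 8C B6 EC 95 83 F3 9C BA BB EE B0 A8 D6 8C F1 B5 A6 9D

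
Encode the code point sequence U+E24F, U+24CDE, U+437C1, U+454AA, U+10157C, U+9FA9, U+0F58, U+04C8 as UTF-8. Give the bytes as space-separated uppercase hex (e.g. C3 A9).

U+E24F: 3-byte form → EE 89 8F.
U+24CDE: 4-byte form → F0 A4 B3 9E.
U+437C1: 4-byte form → F1 83 9F 81.
U+454AA: 4-byte form → F1 85 92 AA.
U+10157C: 4-byte form → F4 81 95 BC.
U+9FA9: 3-byte form → E9 BE A9.
U+0F58: 3-byte form → E0 BD 98.
U+04C8: 2-byte form → D3 88.
Concatenated (27 bytes): EE 89 8F F0 A4 B3 9E F1 83 9F 81 F1 85 92 AA F4 81 95 BC E9 BE A9 E0 BD 98 D3 88.

EE 89 8F F0 A4 B3 9E F1 83 9F 81 F1 85 92 AA F4 81 95 BC E9 BE A9 E0 BD 98 D3 88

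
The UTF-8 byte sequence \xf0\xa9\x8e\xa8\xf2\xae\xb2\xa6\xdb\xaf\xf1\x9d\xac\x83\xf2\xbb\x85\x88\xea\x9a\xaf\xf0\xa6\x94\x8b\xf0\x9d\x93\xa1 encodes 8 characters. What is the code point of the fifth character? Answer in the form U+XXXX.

Offset 0: leading byte 0xF0 = 11110000 → 4-byte char #1 = F0 A9 8E A8.
Offset 4: leading byte 0xF2 = 11110010 → 4-byte char #2 = F2 AE B2 A6.
Offset 8: leading byte 0xDB = 11011011 → 2-byte char #3 = DB AF.
Offset 10: leading byte 0xF1 = 11110001 → 4-byte char #4 = F1 9D AC 83.
Offset 14: leading byte 0xF2 = 11110010 → 4-byte char #5 = F2 BB 85 88.
Leading byte 0xF2 = 11110010 matches 11110xxx → 4-byte sequence.
Byte 1: 0xF2 = 11110010, payload 010 (3 bits).
Byte 2: 0xBB = 10111011 (10xxxxxx ✓), payload 111011.
Byte 3: 0x85 = 10000101 (10xxxxxx ✓), payload 000101.
Byte 4: 0x88 = 10001000 (10xxxxxx ✓), payload 001000.
Concatenate: 010111011000101001000 = 0xBB148 (21 bits → U+BB148).

U+BB148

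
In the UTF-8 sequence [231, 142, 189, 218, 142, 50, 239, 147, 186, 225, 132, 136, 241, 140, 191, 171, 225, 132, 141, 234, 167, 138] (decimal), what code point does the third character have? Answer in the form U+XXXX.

U+0032

Offset 0: leading byte 0xE7 = 11100111 → 3-byte char #1 = E7 8E BD.
Offset 3: leading byte 0xDA = 11011010 → 2-byte char #2 = DA 8E.
Offset 5: leading byte 0x32 = 00110010 → 1-byte char #3 = 32.
Leading byte 0x32 = 00110010 matches 0xxxxxxx → 1-byte sequence.
Byte 1: 0x32 = 00110010, payload 0110010 (7 bits).
Concatenate: 0110010 = 0x32 (7 bits → U+0032).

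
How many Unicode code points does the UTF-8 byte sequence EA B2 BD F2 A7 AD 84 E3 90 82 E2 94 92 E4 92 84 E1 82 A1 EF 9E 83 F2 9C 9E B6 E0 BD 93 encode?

Byte at offset 0: 0xEA = 11101010 → 3-byte char (#1). Advance 3.
Byte at offset 3: 0xF2 = 11110010 → 4-byte char (#2). Advance 4.
Byte at offset 7: 0xE3 = 11100011 → 3-byte char (#3). Advance 3.
Byte at offset 10: 0xE2 = 11100010 → 3-byte char (#4). Advance 3.
Byte at offset 13: 0xE4 = 11100100 → 3-byte char (#5). Advance 3.
Byte at offset 16: 0xE1 = 11100001 → 3-byte char (#6). Advance 3.
Byte at offset 19: 0xEF = 11101111 → 3-byte char (#7). Advance 3.
Byte at offset 22: 0xF2 = 11110010 → 4-byte char (#8). Advance 4.
Byte at offset 26: 0xE0 = 11100000 → 3-byte char (#9). Advance 3.
Reached end at offset 29 after 9 code points.

9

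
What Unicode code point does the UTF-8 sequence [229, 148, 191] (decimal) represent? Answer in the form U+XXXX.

Leading byte 0xE5 = 11100101 matches 1110xxxx → 3-byte sequence.
Byte 1: 0xE5 = 11100101, payload 0101 (4 bits).
Byte 2: 0x94 = 10010100 (10xxxxxx ✓), payload 010100.
Byte 3: 0xBF = 10111111 (10xxxxxx ✓), payload 111111.
Concatenate: 0101010100111111 = 0x553F (16 bits → U+553F).

U+553F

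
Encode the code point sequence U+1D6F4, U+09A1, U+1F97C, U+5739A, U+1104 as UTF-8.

F0 9D 9B B4 E0 A6 A1 F0 9F A5 BC F1 97 8E 9A E1 84 84

U+1D6F4: 4-byte form → F0 9D 9B B4.
U+09A1: 3-byte form → E0 A6 A1.
U+1F97C: 4-byte form → F0 9F A5 BC.
U+5739A: 4-byte form → F1 97 8E 9A.
U+1104: 3-byte form → E1 84 84.
Concatenated (18 bytes): F0 9D 9B B4 E0 A6 A1 F0 9F A5 BC F1 97 8E 9A E1 84 84.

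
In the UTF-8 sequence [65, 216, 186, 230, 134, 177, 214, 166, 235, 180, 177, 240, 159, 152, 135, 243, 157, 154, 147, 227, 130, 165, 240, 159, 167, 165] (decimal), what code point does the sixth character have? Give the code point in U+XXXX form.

U+1F607

Offset 0: leading byte 0x41 = 01000001 → 1-byte char #1 = 41.
Offset 1: leading byte 0xD8 = 11011000 → 2-byte char #2 = D8 BA.
Offset 3: leading byte 0xE6 = 11100110 → 3-byte char #3 = E6 86 B1.
Offset 6: leading byte 0xD6 = 11010110 → 2-byte char #4 = D6 A6.
Offset 8: leading byte 0xEB = 11101011 → 3-byte char #5 = EB B4 B1.
Offset 11: leading byte 0xF0 = 11110000 → 4-byte char #6 = F0 9F 98 87.
Leading byte 0xF0 = 11110000 matches 11110xxx → 4-byte sequence.
Byte 1: 0xF0 = 11110000, payload 000 (3 bits).
Byte 2: 0x9F = 10011111 (10xxxxxx ✓), payload 011111.
Byte 3: 0x98 = 10011000 (10xxxxxx ✓), payload 011000.
Byte 4: 0x87 = 10000111 (10xxxxxx ✓), payload 000111.
Concatenate: 000011111011000000111 = 0x1F607 (21 bits → U+1F607).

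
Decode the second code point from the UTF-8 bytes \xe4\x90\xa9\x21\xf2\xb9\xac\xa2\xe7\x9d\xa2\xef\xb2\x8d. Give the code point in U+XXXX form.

Offset 0: leading byte 0xE4 = 11100100 → 3-byte char #1 = E4 90 A9.
Offset 3: leading byte 0x21 = 00100001 → 1-byte char #2 = 21.
Leading byte 0x21 = 00100001 matches 0xxxxxxx → 1-byte sequence.
Byte 1: 0x21 = 00100001, payload 0100001 (7 bits).
Concatenate: 0100001 = 0x21 (7 bits → U+0021).

U+0021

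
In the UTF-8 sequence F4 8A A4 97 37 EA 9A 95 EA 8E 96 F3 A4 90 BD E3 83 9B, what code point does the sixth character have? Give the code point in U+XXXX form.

Offset 0: leading byte 0xF4 = 11110100 → 4-byte char #1 = F4 8A A4 97.
Offset 4: leading byte 0x37 = 00110111 → 1-byte char #2 = 37.
Offset 5: leading byte 0xEA = 11101010 → 3-byte char #3 = EA 9A 95.
Offset 8: leading byte 0xEA = 11101010 → 3-byte char #4 = EA 8E 96.
Offset 11: leading byte 0xF3 = 11110011 → 4-byte char #5 = F3 A4 90 BD.
Offset 15: leading byte 0xE3 = 11100011 → 3-byte char #6 = E3 83 9B.
Leading byte 0xE3 = 11100011 matches 1110xxxx → 3-byte sequence.
Byte 1: 0xE3 = 11100011, payload 0011 (4 bits).
Byte 2: 0x83 = 10000011 (10xxxxxx ✓), payload 000011.
Byte 3: 0x9B = 10011011 (10xxxxxx ✓), payload 011011.
Concatenate: 0011000011011011 = 0x30DB (16 bits → U+30DB).

U+30DB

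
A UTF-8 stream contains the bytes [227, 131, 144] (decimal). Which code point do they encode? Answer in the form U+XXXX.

Leading byte 0xE3 = 11100011 matches 1110xxxx → 3-byte sequence.
Byte 1: 0xE3 = 11100011, payload 0011 (4 bits).
Byte 2: 0x83 = 10000011 (10xxxxxx ✓), payload 000011.
Byte 3: 0x90 = 10010000 (10xxxxxx ✓), payload 010000.
Concatenate: 0011000011010000 = 0x30D0 (16 bits → U+30D0).

U+30D0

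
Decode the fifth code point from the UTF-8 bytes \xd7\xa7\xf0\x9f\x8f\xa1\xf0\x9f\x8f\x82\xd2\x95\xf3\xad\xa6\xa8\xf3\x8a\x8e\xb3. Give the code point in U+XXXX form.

Offset 0: leading byte 0xD7 = 11010111 → 2-byte char #1 = D7 A7.
Offset 2: leading byte 0xF0 = 11110000 → 4-byte char #2 = F0 9F 8F A1.
Offset 6: leading byte 0xF0 = 11110000 → 4-byte char #3 = F0 9F 8F 82.
Offset 10: leading byte 0xD2 = 11010010 → 2-byte char #4 = D2 95.
Offset 12: leading byte 0xF3 = 11110011 → 4-byte char #5 = F3 AD A6 A8.
Leading byte 0xF3 = 11110011 matches 11110xxx → 4-byte sequence.
Byte 1: 0xF3 = 11110011, payload 011 (3 bits).
Byte 2: 0xAD = 10101101 (10xxxxxx ✓), payload 101101.
Byte 3: 0xA6 = 10100110 (10xxxxxx ✓), payload 100110.
Byte 4: 0xA8 = 10101000 (10xxxxxx ✓), payload 101000.
Concatenate: 011101101100110101000 = 0xED9A8 (21 bits → U+ED9A8).

U+ED9A8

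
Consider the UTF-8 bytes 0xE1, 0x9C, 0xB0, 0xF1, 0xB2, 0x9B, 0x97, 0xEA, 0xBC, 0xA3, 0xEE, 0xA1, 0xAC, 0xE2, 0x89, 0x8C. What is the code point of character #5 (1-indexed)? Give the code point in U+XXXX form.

U+224C

Offset 0: leading byte 0xE1 = 11100001 → 3-byte char #1 = E1 9C B0.
Offset 3: leading byte 0xF1 = 11110001 → 4-byte char #2 = F1 B2 9B 97.
Offset 7: leading byte 0xEA = 11101010 → 3-byte char #3 = EA BC A3.
Offset 10: leading byte 0xEE = 11101110 → 3-byte char #4 = EE A1 AC.
Offset 13: leading byte 0xE2 = 11100010 → 3-byte char #5 = E2 89 8C.
Leading byte 0xE2 = 11100010 matches 1110xxxx → 3-byte sequence.
Byte 1: 0xE2 = 11100010, payload 0010 (4 bits).
Byte 2: 0x89 = 10001001 (10xxxxxx ✓), payload 001001.
Byte 3: 0x8C = 10001100 (10xxxxxx ✓), payload 001100.
Concatenate: 0010001001001100 = 0x224C (16 bits → U+224C).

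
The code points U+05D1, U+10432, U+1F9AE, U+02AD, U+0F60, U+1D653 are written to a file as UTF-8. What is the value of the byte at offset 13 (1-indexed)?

1-indexed offset 13 is 0-indexed offset 12.
U+05D1 → 2-byte form D7 91 at offsets 0–1.
U+10432 → 4-byte form F0 90 90 B2 at offsets 2–5.
U+1F9AE → 4-byte form F0 9F A6 AE at offsets 6–9.
U+02AD → 2-byte form CA AD at offsets 10–11.
U+0F60 → 3-byte form E0 BD A0 at offsets 12–14.
Offset 12 falls in char 5's range; it's byte 1 of E0 BD A0 = 0xE0.

0xE0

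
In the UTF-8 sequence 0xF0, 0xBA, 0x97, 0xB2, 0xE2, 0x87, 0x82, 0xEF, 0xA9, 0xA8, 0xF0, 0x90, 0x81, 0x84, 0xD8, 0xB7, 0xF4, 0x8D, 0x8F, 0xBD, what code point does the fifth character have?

U+0637

Offset 0: leading byte 0xF0 = 11110000 → 4-byte char #1 = F0 BA 97 B2.
Offset 4: leading byte 0xE2 = 11100010 → 3-byte char #2 = E2 87 82.
Offset 7: leading byte 0xEF = 11101111 → 3-byte char #3 = EF A9 A8.
Offset 10: leading byte 0xF0 = 11110000 → 4-byte char #4 = F0 90 81 84.
Offset 14: leading byte 0xD8 = 11011000 → 2-byte char #5 = D8 B7.
Leading byte 0xD8 = 11011000 matches 110xxxxx → 2-byte sequence.
Byte 1: 0xD8 = 11011000, payload 11000 (5 bits).
Byte 2: 0xB7 = 10110111 (10xxxxxx ✓), payload 110111.
Concatenate: 11000110111 = 0x637 (11 bits → U+0637).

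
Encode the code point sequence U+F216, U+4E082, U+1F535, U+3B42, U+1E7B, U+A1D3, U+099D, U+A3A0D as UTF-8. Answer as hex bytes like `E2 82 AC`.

EF 88 96 F1 8E 82 82 F0 9F 94 B5 E3 AD 82 E1 B9 BB EA 87 93 E0 A6 9D F2 A3 A8 8D

U+F216: 3-byte form → EF 88 96.
U+4E082: 4-byte form → F1 8E 82 82.
U+1F535: 4-byte form → F0 9F 94 B5.
U+3B42: 3-byte form → E3 AD 82.
U+1E7B: 3-byte form → E1 B9 BB.
U+A1D3: 3-byte form → EA 87 93.
U+099D: 3-byte form → E0 A6 9D.
U+A3A0D: 4-byte form → F2 A3 A8 8D.
Concatenated (27 bytes): EF 88 96 F1 8E 82 82 F0 9F 94 B5 E3 AD 82 E1 B9 BB EA 87 93 E0 A6 9D F2 A3 A8 8D.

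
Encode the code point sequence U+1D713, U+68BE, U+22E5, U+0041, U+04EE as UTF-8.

U+1D713: 4-byte form → F0 9D 9C 93.
U+68BE: 3-byte form → E6 A2 BE.
U+22E5: 3-byte form → E2 8B A5.
U+0041: 1-byte form → 41.
U+04EE: 2-byte form → D3 AE.
Concatenated (13 bytes): F0 9D 9C 93 E6 A2 BE E2 8B A5 41 D3 AE.

F0 9D 9C 93 E6 A2 BE E2 8B A5 41 D3 AE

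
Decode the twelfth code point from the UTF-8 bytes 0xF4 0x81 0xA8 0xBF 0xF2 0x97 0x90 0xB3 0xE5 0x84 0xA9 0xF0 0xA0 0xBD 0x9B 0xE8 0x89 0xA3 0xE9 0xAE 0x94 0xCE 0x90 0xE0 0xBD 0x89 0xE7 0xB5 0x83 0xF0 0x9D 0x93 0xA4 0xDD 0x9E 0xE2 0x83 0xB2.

Offset 0: leading byte 0xF4 = 11110100 → 4-byte char #1 = F4 81 A8 BF.
Offset 4: leading byte 0xF2 = 11110010 → 4-byte char #2 = F2 97 90 B3.
Offset 8: leading byte 0xE5 = 11100101 → 3-byte char #3 = E5 84 A9.
Offset 11: leading byte 0xF0 = 11110000 → 4-byte char #4 = F0 A0 BD 9B.
Offset 15: leading byte 0xE8 = 11101000 → 3-byte char #5 = E8 89 A3.
Offset 18: leading byte 0xE9 = 11101001 → 3-byte char #6 = E9 AE 94.
Offset 21: leading byte 0xCE = 11001110 → 2-byte char #7 = CE 90.
Offset 23: leading byte 0xE0 = 11100000 → 3-byte char #8 = E0 BD 89.
Offset 26: leading byte 0xE7 = 11100111 → 3-byte char #9 = E7 B5 83.
Offset 29: leading byte 0xF0 = 11110000 → 4-byte char #10 = F0 9D 93 A4.
Offset 33: leading byte 0xDD = 11011101 → 2-byte char #11 = DD 9E.
Offset 35: leading byte 0xE2 = 11100010 → 3-byte char #12 = E2 83 B2.
Leading byte 0xE2 = 11100010 matches 1110xxxx → 3-byte sequence.
Byte 1: 0xE2 = 11100010, payload 0010 (4 bits).
Byte 2: 0x83 = 10000011 (10xxxxxx ✓), payload 000011.
Byte 3: 0xB2 = 10110010 (10xxxxxx ✓), payload 110010.
Concatenate: 0010000011110010 = 0x20F2 (16 bits → U+20F2).

U+20F2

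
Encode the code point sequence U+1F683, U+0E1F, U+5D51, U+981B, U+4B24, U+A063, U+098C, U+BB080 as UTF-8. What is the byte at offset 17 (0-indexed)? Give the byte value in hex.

0x81

U+1F683 → 4-byte form F0 9F 9A 83 at offsets 0–3.
U+0E1F → 3-byte form E0 B8 9F at offsets 4–6.
U+5D51 → 3-byte form E5 B5 91 at offsets 7–9.
U+981B → 3-byte form E9 A0 9B at offsets 10–12.
U+4B24 → 3-byte form E4 AC A4 at offsets 13–15.
U+A063 → 3-byte form EA 81 A3 at offsets 16–18.
Offset 17 falls in char 6's range; it's byte 2 of EA 81 A3 = 0x81.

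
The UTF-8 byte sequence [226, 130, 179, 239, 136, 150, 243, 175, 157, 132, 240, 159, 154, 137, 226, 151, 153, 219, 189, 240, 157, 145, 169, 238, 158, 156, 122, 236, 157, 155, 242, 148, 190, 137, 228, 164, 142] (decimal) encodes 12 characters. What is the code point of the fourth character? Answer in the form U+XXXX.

U+1F689

Offset 0: leading byte 0xE2 = 11100010 → 3-byte char #1 = E2 82 B3.
Offset 3: leading byte 0xEF = 11101111 → 3-byte char #2 = EF 88 96.
Offset 6: leading byte 0xF3 = 11110011 → 4-byte char #3 = F3 AF 9D 84.
Offset 10: leading byte 0xF0 = 11110000 → 4-byte char #4 = F0 9F 9A 89.
Leading byte 0xF0 = 11110000 matches 11110xxx → 4-byte sequence.
Byte 1: 0xF0 = 11110000, payload 000 (3 bits).
Byte 2: 0x9F = 10011111 (10xxxxxx ✓), payload 011111.
Byte 3: 0x9A = 10011010 (10xxxxxx ✓), payload 011010.
Byte 4: 0x89 = 10001001 (10xxxxxx ✓), payload 001001.
Concatenate: 000011111011010001001 = 0x1F689 (21 bits → U+1F689).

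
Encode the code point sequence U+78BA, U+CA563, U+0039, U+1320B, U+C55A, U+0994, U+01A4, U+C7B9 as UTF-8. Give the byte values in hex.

E7 A2 BA F3 8A 95 A3 39 F0 93 88 8B EC 95 9A E0 A6 94 C6 A4 EC 9E B9

U+78BA: 3-byte form → E7 A2 BA.
U+CA563: 4-byte form → F3 8A 95 A3.
U+0039: 1-byte form → 39.
U+1320B: 4-byte form → F0 93 88 8B.
U+C55A: 3-byte form → EC 95 9A.
U+0994: 3-byte form → E0 A6 94.
U+01A4: 2-byte form → C6 A4.
U+C7B9: 3-byte form → EC 9E B9.
Concatenated (23 bytes): E7 A2 BA F3 8A 95 A3 39 F0 93 88 8B EC 95 9A E0 A6 94 C6 A4 EC 9E B9.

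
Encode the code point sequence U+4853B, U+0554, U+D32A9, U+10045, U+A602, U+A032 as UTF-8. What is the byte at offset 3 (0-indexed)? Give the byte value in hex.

U+4853B → 4-byte form F1 88 94 BB at offsets 0–3.
Offset 3 falls in char 1's range; it's byte 4 of F1 88 94 BB = 0xBB.

0xBB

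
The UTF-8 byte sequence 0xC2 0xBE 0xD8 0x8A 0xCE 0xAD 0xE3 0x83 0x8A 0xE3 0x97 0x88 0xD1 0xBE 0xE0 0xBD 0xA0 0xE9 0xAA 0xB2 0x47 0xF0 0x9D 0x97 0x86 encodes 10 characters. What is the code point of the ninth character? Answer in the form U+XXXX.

Offset 0: leading byte 0xC2 = 11000010 → 2-byte char #1 = C2 BE.
Offset 2: leading byte 0xD8 = 11011000 → 2-byte char #2 = D8 8A.
Offset 4: leading byte 0xCE = 11001110 → 2-byte char #3 = CE AD.
Offset 6: leading byte 0xE3 = 11100011 → 3-byte char #4 = E3 83 8A.
Offset 9: leading byte 0xE3 = 11100011 → 3-byte char #5 = E3 97 88.
Offset 12: leading byte 0xD1 = 11010001 → 2-byte char #6 = D1 BE.
Offset 14: leading byte 0xE0 = 11100000 → 3-byte char #7 = E0 BD A0.
Offset 17: leading byte 0xE9 = 11101001 → 3-byte char #8 = E9 AA B2.
Offset 20: leading byte 0x47 = 01000111 → 1-byte char #9 = 47.
Leading byte 0x47 = 01000111 matches 0xxxxxxx → 1-byte sequence.
Byte 1: 0x47 = 01000111, payload 1000111 (7 bits).
Concatenate: 1000111 = 0x47 (7 bits → U+0047).

U+0047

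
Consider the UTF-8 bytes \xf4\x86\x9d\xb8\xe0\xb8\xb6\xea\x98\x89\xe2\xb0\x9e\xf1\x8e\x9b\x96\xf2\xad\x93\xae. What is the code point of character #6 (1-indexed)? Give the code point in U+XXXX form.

Offset 0: leading byte 0xF4 = 11110100 → 4-byte char #1 = F4 86 9D B8.
Offset 4: leading byte 0xE0 = 11100000 → 3-byte char #2 = E0 B8 B6.
Offset 7: leading byte 0xEA = 11101010 → 3-byte char #3 = EA 98 89.
Offset 10: leading byte 0xE2 = 11100010 → 3-byte char #4 = E2 B0 9E.
Offset 13: leading byte 0xF1 = 11110001 → 4-byte char #5 = F1 8E 9B 96.
Offset 17: leading byte 0xF2 = 11110010 → 4-byte char #6 = F2 AD 93 AE.
Leading byte 0xF2 = 11110010 matches 11110xxx → 4-byte sequence.
Byte 1: 0xF2 = 11110010, payload 010 (3 bits).
Byte 2: 0xAD = 10101101 (10xxxxxx ✓), payload 101101.
Byte 3: 0x93 = 10010011 (10xxxxxx ✓), payload 010011.
Byte 4: 0xAE = 10101110 (10xxxxxx ✓), payload 101110.
Concatenate: 010101101010011101110 = 0xAD4EE (21 bits → U+AD4EE).

U+AD4EE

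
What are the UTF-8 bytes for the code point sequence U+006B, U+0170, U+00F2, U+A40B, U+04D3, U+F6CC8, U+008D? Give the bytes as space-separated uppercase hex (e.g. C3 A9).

6B C5 B0 C3 B2 EA 90 8B D3 93 F3 B6 B3 88 C2 8D

U+006B: 1-byte form → 6B.
U+0170: 2-byte form → C5 B0.
U+00F2: 2-byte form → C3 B2.
U+A40B: 3-byte form → EA 90 8B.
U+04D3: 2-byte form → D3 93.
U+F6CC8: 4-byte form → F3 B6 B3 88.
U+008D: 2-byte form → C2 8D.
Concatenated (16 bytes): 6B C5 B0 C3 B2 EA 90 8B D3 93 F3 B6 B3 88 C2 8D.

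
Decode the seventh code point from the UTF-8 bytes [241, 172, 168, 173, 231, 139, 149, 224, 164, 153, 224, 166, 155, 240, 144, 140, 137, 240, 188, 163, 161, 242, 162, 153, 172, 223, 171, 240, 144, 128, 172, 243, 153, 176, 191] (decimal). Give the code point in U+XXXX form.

Offset 0: leading byte 0xF1 = 11110001 → 4-byte char #1 = F1 AC A8 AD.
Offset 4: leading byte 0xE7 = 11100111 → 3-byte char #2 = E7 8B 95.
Offset 7: leading byte 0xE0 = 11100000 → 3-byte char #3 = E0 A4 99.
Offset 10: leading byte 0xE0 = 11100000 → 3-byte char #4 = E0 A6 9B.
Offset 13: leading byte 0xF0 = 11110000 → 4-byte char #5 = F0 90 8C 89.
Offset 17: leading byte 0xF0 = 11110000 → 4-byte char #6 = F0 BC A3 A1.
Offset 21: leading byte 0xF2 = 11110010 → 4-byte char #7 = F2 A2 99 AC.
Leading byte 0xF2 = 11110010 matches 11110xxx → 4-byte sequence.
Byte 1: 0xF2 = 11110010, payload 010 (3 bits).
Byte 2: 0xA2 = 10100010 (10xxxxxx ✓), payload 100010.
Byte 3: 0x99 = 10011001 (10xxxxxx ✓), payload 011001.
Byte 4: 0xAC = 10101100 (10xxxxxx ✓), payload 101100.
Concatenate: 010100010011001101100 = 0xA266C (21 bits → U+A266C).

U+A266C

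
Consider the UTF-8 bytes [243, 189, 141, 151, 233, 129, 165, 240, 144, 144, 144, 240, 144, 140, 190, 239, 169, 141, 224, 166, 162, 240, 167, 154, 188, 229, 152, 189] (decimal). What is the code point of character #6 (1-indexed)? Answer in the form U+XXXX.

U+09A2

Offset 0: leading byte 0xF3 = 11110011 → 4-byte char #1 = F3 BD 8D 97.
Offset 4: leading byte 0xE9 = 11101001 → 3-byte char #2 = E9 81 A5.
Offset 7: leading byte 0xF0 = 11110000 → 4-byte char #3 = F0 90 90 90.
Offset 11: leading byte 0xF0 = 11110000 → 4-byte char #4 = F0 90 8C BE.
Offset 15: leading byte 0xEF = 11101111 → 3-byte char #5 = EF A9 8D.
Offset 18: leading byte 0xE0 = 11100000 → 3-byte char #6 = E0 A6 A2.
Leading byte 0xE0 = 11100000 matches 1110xxxx → 3-byte sequence.
Byte 1: 0xE0 = 11100000, payload 0000 (4 bits).
Byte 2: 0xA6 = 10100110 (10xxxxxx ✓), payload 100110.
Byte 3: 0xA2 = 10100010 (10xxxxxx ✓), payload 100010.
Concatenate: 0000100110100010 = 0x9A2 (16 bits → U+09A2).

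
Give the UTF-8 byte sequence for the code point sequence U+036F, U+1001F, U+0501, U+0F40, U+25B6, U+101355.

CD AF F0 90 80 9F D4 81 E0 BD 80 E2 96 B6 F4 81 8D 95

U+036F: 2-byte form → CD AF.
U+1001F: 4-byte form → F0 90 80 9F.
U+0501: 2-byte form → D4 81.
U+0F40: 3-byte form → E0 BD 80.
U+25B6: 3-byte form → E2 96 B6.
U+101355: 4-byte form → F4 81 8D 95.
Concatenated (18 bytes): CD AF F0 90 80 9F D4 81 E0 BD 80 E2 96 B6 F4 81 8D 95.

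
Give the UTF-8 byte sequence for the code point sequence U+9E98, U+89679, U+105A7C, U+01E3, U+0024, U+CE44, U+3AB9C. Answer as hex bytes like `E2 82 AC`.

U+9E98: 3-byte form → E9 BA 98.
U+89679: 4-byte form → F2 89 99 B9.
U+105A7C: 4-byte form → F4 85 A9 BC.
U+01E3: 2-byte form → C7 A3.
U+0024: 1-byte form → 24.
U+CE44: 3-byte form → EC B9 84.
U+3AB9C: 4-byte form → F0 BA AE 9C.
Concatenated (21 bytes): E9 BA 98 F2 89 99 B9 F4 85 A9 BC C7 A3 24 EC B9 84 F0 BA AE 9C.

E9 BA 98 F2 89 99 B9 F4 85 A9 BC C7 A3 24 EC B9 84 F0 BA AE 9C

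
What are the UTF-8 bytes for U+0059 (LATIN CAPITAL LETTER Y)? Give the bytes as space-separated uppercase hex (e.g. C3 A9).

59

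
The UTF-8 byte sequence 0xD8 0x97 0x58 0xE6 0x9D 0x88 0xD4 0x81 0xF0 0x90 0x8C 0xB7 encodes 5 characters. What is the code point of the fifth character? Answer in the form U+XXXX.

U+10337

Offset 0: leading byte 0xD8 = 11011000 → 2-byte char #1 = D8 97.
Offset 2: leading byte 0x58 = 01011000 → 1-byte char #2 = 58.
Offset 3: leading byte 0xE6 = 11100110 → 3-byte char #3 = E6 9D 88.
Offset 6: leading byte 0xD4 = 11010100 → 2-byte char #4 = D4 81.
Offset 8: leading byte 0xF0 = 11110000 → 4-byte char #5 = F0 90 8C B7.
Leading byte 0xF0 = 11110000 matches 11110xxx → 4-byte sequence.
Byte 1: 0xF0 = 11110000, payload 000 (3 bits).
Byte 2: 0x90 = 10010000 (10xxxxxx ✓), payload 010000.
Byte 3: 0x8C = 10001100 (10xxxxxx ✓), payload 001100.
Byte 4: 0xB7 = 10110111 (10xxxxxx ✓), payload 110111.
Concatenate: 000010000001100110111 = 0x10337 (21 bits → U+10337).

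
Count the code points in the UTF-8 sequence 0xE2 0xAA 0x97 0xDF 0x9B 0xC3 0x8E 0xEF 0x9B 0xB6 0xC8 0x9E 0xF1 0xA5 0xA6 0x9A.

6

Byte at offset 0: 0xE2 = 11100010 → 3-byte char (#1). Advance 3.
Byte at offset 3: 0xDF = 11011111 → 2-byte char (#2). Advance 2.
Byte at offset 5: 0xC3 = 11000011 → 2-byte char (#3). Advance 2.
Byte at offset 7: 0xEF = 11101111 → 3-byte char (#4). Advance 3.
Byte at offset 10: 0xC8 = 11001000 → 2-byte char (#5). Advance 2.
Byte at offset 12: 0xF1 = 11110001 → 4-byte char (#6). Advance 4.
Reached end at offset 16 after 6 code points.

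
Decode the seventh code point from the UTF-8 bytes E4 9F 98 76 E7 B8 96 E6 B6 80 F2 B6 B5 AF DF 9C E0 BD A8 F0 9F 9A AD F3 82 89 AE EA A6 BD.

Offset 0: leading byte 0xE4 = 11100100 → 3-byte char #1 = E4 9F 98.
Offset 3: leading byte 0x76 = 01110110 → 1-byte char #2 = 76.
Offset 4: leading byte 0xE7 = 11100111 → 3-byte char #3 = E7 B8 96.
Offset 7: leading byte 0xE6 = 11100110 → 3-byte char #4 = E6 B6 80.
Offset 10: leading byte 0xF2 = 11110010 → 4-byte char #5 = F2 B6 B5 AF.
Offset 14: leading byte 0xDF = 11011111 → 2-byte char #6 = DF 9C.
Offset 16: leading byte 0xE0 = 11100000 → 3-byte char #7 = E0 BD A8.
Leading byte 0xE0 = 11100000 matches 1110xxxx → 3-byte sequence.
Byte 1: 0xE0 = 11100000, payload 0000 (4 bits).
Byte 2: 0xBD = 10111101 (10xxxxxx ✓), payload 111101.
Byte 3: 0xA8 = 10101000 (10xxxxxx ✓), payload 101000.
Concatenate: 0000111101101000 = 0xF68 (16 bits → U+0F68).

U+0F68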